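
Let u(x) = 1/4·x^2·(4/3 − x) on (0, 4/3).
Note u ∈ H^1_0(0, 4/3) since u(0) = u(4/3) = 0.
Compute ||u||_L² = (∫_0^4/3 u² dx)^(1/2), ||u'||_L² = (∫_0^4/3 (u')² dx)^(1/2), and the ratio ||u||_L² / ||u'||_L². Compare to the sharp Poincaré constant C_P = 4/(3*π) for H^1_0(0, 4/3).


||u||_L² / ||u'||_L² = 2*sqrt(14)/21 < C_P = 4/(3*π).

u(x) = 1/4·x^2·(4/3 − x), so u'(x) = x*(8 - 9*x)/12.
u(x) = 1/4·x^2·(4/3 − x) vanishes at x = 0 and x = 4/3, so u ∈ H^1_0(0, 4/3). Differentiate via the product rule and integrate the resulting polynomials term by term.
  ∫_0^4/3 u² dx = ∫_0^4/3 (x^6/16 - x^5/6 + x^4/9) dx. Term by term:
    ∫_0^4/3 x^6/16 dx = 1024/15309;  ∫_0^4/3 -x^5/6 dx = -1024/6561;  ∫_0^4/3 x^4/9 dx = 1024/10935.
  Sum: 1024/15309 − 1024/6561 + 1024/10935 = 1024/229635.
  ∫_0^4/3 (u')² dx = ∫_0^4/3 (9*x^4/16 - x^3 + 4*x^2/9) dx. Term by term:
    ∫_0^4/3 9*x^4/16 dx = 64/135;  ∫_0^4/3 -x^3 dx = -64/81;  ∫_0^4/3 4*x^2/9 dx = 256/729.
  Sum: 64/135 − 64/81 + 256/729 = 128/3645.
∫_0^4/3 u² dx = 1024/229635, so ||u||_L² = 32*sqrt(35)/2835.
∫_0^4/3 (u')² dx = 128/3645, so ||u'||_L² = 8*sqrt(10)/135.
Ratio ||u||_L² / ||u'||_L² = 2*sqrt(14)/21.
Sharp Poincaré constant on H^1_0(0, 4/3) is C_P = L/π = 4/(3*π), achieved by sin(3*π/4·x).
A polynomial bump cannot attain the sharp Poincaré constant (only the first sine eigenfunction does), so the ratio is strictly less than C_P, consistent with ||u||_L² ≤ C_P ||u'||_L².


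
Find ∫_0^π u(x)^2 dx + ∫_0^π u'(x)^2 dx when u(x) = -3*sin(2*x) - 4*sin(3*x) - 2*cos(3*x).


||u||_{H^1(0,π)}^2 = -96 + 245*π/2

u'(x) = 6*sin(3*x) - 6*cos(2*x) - 12*cos(3*x).
Expand u² and (u')² and integrate term by term on (0, π), using: for integers n ≥ 1, ∫_0^π sin²(nx) dx = ∫_0^π cos²(nx) dx = π/2; for n ≠ n', ∫_0^π sin(nx)sin(n'x) dx = ∫_0^π cos(nx)cos(n'x) dx = 0; and by product-to-sum, ∫_0^π sin(nx)cos(n'x) dx = ½∫_0^π [sin((n+n')x) + sin((n−n')x)] dx, which is 0 when n+n' is even and 2n/(n²−n'²) when n+n' is odd (it need not vanish on (0, π)).
  u² squared terms: (-4)²·∫sin(3x)² dx = 16·π/2 = 8*π;  (-3)²·∫sin(2x)² dx = 9·π/2 = 9*π/2;  (-2)²·∫cos(3x)² dx = 4·π/2 = 2*π.
  u² cross terms: 2·(-4)·(-3)·∫sin(3x)·sin(2x) dx = 24·(0) = 0;  2·(-4)·(-2)·∫sin(3x)·cos(3x) dx = 16·(0) = 0;  2·(-3)·(-2)·∫sin(2x)·cos(3x) dx = 12·(-4/5) = -48/5.
  So ∫_0^π u² dx = 8*π + 9*π/2 + 2*π + 0 + 0 − 48/5 = -48/5 + 29*π/2.
  (u')² squared terms: (-12)²·∫cos(3x)² dx = 144·π/2 = 72*π;  (-6)²·∫cos(2x)² dx = 36·π/2 = 18*π;  (6)²·∫sin(3x)² dx = 36·π/2 = 18*π.
  (u')² cross terms: 2·(-12)·(-6)·∫cos(3x)·cos(2x) dx = 144·(0) = 0;  2·(-12)·(6)·∫cos(3x)·sin(3x) dx = -144·(0) = 0;  2·(-6)·(6)·∫cos(2x)·sin(3x) dx = -72·(6/5) = -432/5.
  So ∫_0^π (u')² dx = 72*π + 18*π + 18*π + 0 + 0 − 432/5 = -432/5 + 108*π.
||u||_{H^1}^2 = (-48/5 + 29*π/2) + (-432/5 + 108*π) = -96 + 245*π/2.


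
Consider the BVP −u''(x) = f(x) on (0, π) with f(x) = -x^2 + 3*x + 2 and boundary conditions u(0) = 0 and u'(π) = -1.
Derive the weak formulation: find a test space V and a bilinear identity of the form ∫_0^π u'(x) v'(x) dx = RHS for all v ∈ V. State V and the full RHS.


V = {v ∈ H^1(0, π) : v(0) = 0} (test functions vanish at x = 0 where u is specified); weak form: ∫_0^π u'v' dx = ∫_0^π (-x^2 + 3*x + 2) v dx − v(π) for all v ∈ V.

Multiply both sides by a test function v and integrate from 0 to π:
  ∫_0^π −u''(x) v(x) dx = ∫_0^π f(x) v(x) dx.
Integrate the LHS by parts once:
  ∫_0^π −u'' v dx = −[u'(x) v(x)]_0^π + ∫_0^π u'(x) v'(x) dx.
Thus ∫_0^π u'(x) v'(x) dx = ∫_0^π f(x) v(x) dx + [u'(x) v(x)]_0^π.
Choose V so that boundary terms are either known or forced to vanish.
Mixed BC: u(0) = 0 (Dirichlet) and u'(π) = -1 (Neumann). Define V = {v ∈ H^1(0, π) : v(0) = 0}. Then [u' v]_0^π = u'(π)·v(π) − u'(0)·0 = − v(π).
Weak formulation: find u (satisfying any essential BC) such that ∫_0^π u'(x) v'(x) dx = ∫_0^π f v dx − v(π) for all v ∈ V (Dirichlet at 0 absorbed into V; Neumann datum at x = π contributes the boundary term).
Substituting f(x) = -x^2 + 3*x + 2, the right-hand side is ∫_0^π (-x^2 + 3*x + 2) v dx − v(π).


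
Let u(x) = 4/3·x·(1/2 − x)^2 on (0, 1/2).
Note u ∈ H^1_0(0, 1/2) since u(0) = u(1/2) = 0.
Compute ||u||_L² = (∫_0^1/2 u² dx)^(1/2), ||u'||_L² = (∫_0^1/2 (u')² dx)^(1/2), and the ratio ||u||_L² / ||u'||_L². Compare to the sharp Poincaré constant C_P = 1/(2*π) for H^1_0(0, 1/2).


||u||_L² / ||u'||_L² = sqrt(14)/28 < C_P = 1/(2*π).

u(x) = 4/3·x·(1/2 − x)^2, so u'(x) = 4*x^2 - 8*x/3 + 1/3.
u(x) = 4/3·x·(1/2 − x)^2 vanishes at x = 0 and x = 1/2, so u ∈ H^1_0(0, 1/2). Differentiate via the product rule and integrate the resulting polynomials term by term.
  ∫_0^1/2 u² dx = ∫_0^1/2 (16*x^6/9 - 32*x^5/9 + 8*x^4/3 - 8*x^3/9 + x^2/9) dx. Term by term:
    ∫_0^1/2 16*x^6/9 dx = 1/504;  ∫_0^1/2 -32*x^5/9 dx = -1/108;  ∫_0^1/2 8*x^4/3 dx = 1/60;
    ∫_0^1/2 -8*x^3/9 dx = -1/72;  ∫_0^1/2 x^2/9 dx = 1/216.
  Sum: 1/504 − 1/108 + 1/60 − 1/72 + 1/216 = 1/7560.
  ∫_0^1/2 (u')² dx = ∫_0^1/2 (16*x^4 - 64*x^3/3 + 88*x^2/9 - 16*x/9 + 1/9) dx. Term by term:
    ∫_0^1/2 16*x^4 dx = 1/10;  ∫_0^1/2 -64*x^3/3 dx = -1/3;  ∫_0^1/2 88*x^2/9 dx = 11/27;
    ∫_0^1/2 -16*x/9 dx = -2/9;  ∫_0^1/2 1/9 dx = 1/18.
  Sum: 1/10 − 1/3 + 11/27 − 2/9 + 1/18 = 1/135.
∫_0^1/2 u² dx = 1/7560, so ||u||_L² = sqrt(210)/1260.
∫_0^1/2 (u')² dx = 1/135, so ||u'||_L² = sqrt(15)/45.
Ratio ||u||_L² / ||u'||_L² = sqrt(14)/28.
Sharp Poincaré constant on H^1_0(0, 1/2) is C_P = L/π = 1/(2*π), achieved by sin(2*π·x).
A polynomial bump cannot attain the sharp Poincaré constant (only the first sine eigenfunction does), so the ratio is strictly less than C_P, consistent with ||u||_L² ≤ C_P ||u'||_L².


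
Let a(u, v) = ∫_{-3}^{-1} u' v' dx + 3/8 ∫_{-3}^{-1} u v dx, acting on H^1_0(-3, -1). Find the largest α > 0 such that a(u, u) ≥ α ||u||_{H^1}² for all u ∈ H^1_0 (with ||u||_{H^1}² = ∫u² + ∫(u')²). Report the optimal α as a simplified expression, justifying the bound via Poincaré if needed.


α = (3/2 + π^2)/(4 + π^2)

Coercivity of a(·,·) on H^1_0(-3, -1) means a(u, u) ≥ α ||u||_{H^1}² for every u ∈ H^1_0.
The interval has length L = 2, and Poincaré/coercivity depend only on L. Here a(u, u) = ∫(u')² + (3/8)·∫u².
Here 0 < c = 3/8 < 1. The condition a(u,u) ≥ α||u||_{H^1}² reads (1−α)∫(u')² ≥ (α−c)∫u². Any admissible α is ≤ 1 (rapidly oscillating u have ∫u²/∫(u')² → 0), and α = 1 would force 0 ≥ (1−c)∫u², impossible since c < 1; so 1−α > 0. By the sharp Poincaré inequality on H^1_0 of an interval of length L, ∫(u')² ≥ (π/L)²∫u² with equality for the first sine mode sin(π(x−x₀)/L) (x₀ the left endpoint), so the inequality holds for all u iff (1−α)(π/L)² ≥ α − c, i.e. α ≤ ((π/L)² + c)/((π/L)² + 1) = (1 + c(L/π)²)/(1 + (L/π)²). With (π/L)² = π^2/4 and c = 3/8, the largest admissible constant is α = ((π/L)² + c)/((π/L)² + 1).
Simplifying, α = (3/2 + π^2)/(4 + π^2).


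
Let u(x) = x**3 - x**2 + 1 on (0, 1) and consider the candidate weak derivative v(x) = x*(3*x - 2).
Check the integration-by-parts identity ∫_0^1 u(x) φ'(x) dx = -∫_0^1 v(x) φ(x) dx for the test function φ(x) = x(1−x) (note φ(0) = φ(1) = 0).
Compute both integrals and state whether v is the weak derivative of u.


LHS = 1/60, RHS = 1/60. Yes, v = u' weakly.

u(x) = x**3 - x**2 + 1, classical derivative u'(x) = 3*x**2 - 2*x.
φ(x) = x(1−x), so φ'(x) = 1 - 2*x.
Note φ(0) = φ(1) = 0, so the boundary term u·φ vanishes.
LHS = ∫_0^1 u(x) φ'(x) dx = ∫_0^1 (-2*x^4 + 3*x^3 - x^2 - 2*x + 1) dx. Term by term:
  ∫_0^1 -2*x^4 dx = -2/5;  ∫_0^1 3*x^3 dx = 3/4;  ∫_0^1 -x^2 dx = -1/3;
  ∫_0^1 -2*x dx = -1;  ∫_0^1 1 dx = 1.
Sum: -2/5 + 3/4 − 1/3 − 1 + 1 = 1/60.
So LHS = 1/60.
∫_0^1 v(x) φ(x) dx = ∫_0^1 (-3*x^4 + 5*x^3 - 2*x^2) dx. Term by term:
  ∫_0^1 -3*x^4 dx = -3/5;  ∫_0^1 5*x^3 dx = 5/4;  ∫_0^1 -2*x^2 dx = -2/3.
Sum: -3/5 + 5/4 − 2/3 = -1/60.
So RHS = -∫_0^1 v(x) φ(x) dx = 1/60.
LHS = RHS, so the identity holds for this test φ.
Moreover u is smooth here and v(x) = u'(x) = 3*x**2 - 2*x pointwise, so the identity holds for every test function. Hence v is the weak derivative of u.


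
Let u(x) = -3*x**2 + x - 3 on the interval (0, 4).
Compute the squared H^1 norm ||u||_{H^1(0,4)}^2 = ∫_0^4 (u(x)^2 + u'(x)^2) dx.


||u||_{H^1}^2 = 37928/15

The H^1 norm (squared) on an interval (0, L) is
  ||u||_{H^1}^2 = ∫_0^L u(x)^2 dx + ∫_0^L u'(x)^2 dx.
Compute u'(x) = 1 - 6*x.
Then u(x)^2 = 9*x**4 - 6*x**3 + 19*x**2 - 6*x + 9 and u'(x)^2 = 36*x**2 - 12*x + 1.
Integrate each monomial from 0 to 4 using ∫_0^4 c·x^n dx = c·4^(n+1)/(n+1):
  ∫_0^4 u(x)^2 dx = ∫_0^4 (9*x^4 - 6*x^3 + 19*x^2 - 6*x + 9) dx. Term by term:
    ∫_0^4 9*x^4 dx = 9216/5;  ∫_0^4 -6*x^3 dx = -384;  ∫_0^4 19*x^2 dx = 1216/3;
    ∫_0^4 -6*x dx = -48;  ∫_0^4 9 dx = 36.
  Sum: 9216/5 − 384 + 1216/3 − 48 + 36 = 27788/15.
  ∫_0^4 u'(x)^2 dx = ∫_0^4 (36*x^2 - 12*x + 1) dx. Term by term:
    ∫_0^4 36*x^2 dx = 768;  ∫_0^4 -12*x dx = -96;  ∫_0^4 1 dx = 4.
  Sum: 768 − 96 + 4 = 676.
Adding: ||u||_{H^1}^2 = 27788/15 + 676 = 37928/15.


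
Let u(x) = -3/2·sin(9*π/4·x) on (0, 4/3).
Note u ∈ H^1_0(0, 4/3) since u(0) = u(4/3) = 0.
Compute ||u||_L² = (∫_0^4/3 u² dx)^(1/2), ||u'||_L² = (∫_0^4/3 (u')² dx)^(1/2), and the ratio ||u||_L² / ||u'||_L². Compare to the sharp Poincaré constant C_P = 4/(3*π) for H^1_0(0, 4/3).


||u||_L² / ||u'||_L² = 4/(9*π) < C_P = 4/(3*π).

u(x) = -3/2·sin(9*π/4·x), so u'(x) = -27*π*cos(9*π*x/4)/8.
Writing u(x) = A·sin(kπx/L) with A = -3/2 and k = 3, use ∫_0^L sin²(kπx/L) dx = L/2 and ∫_0^L cos²(kπx/L) dx = L/2.
u² = 9/4·sin²(9*π/4·x) and (u')² = 729*π^2/64·cos²(9*π/4·x), and each of sin², cos² integrates to L/2 = 2/3 over (0, 4/3).
∫_0^4/3 u² dx = 3/2, so ||u||_L² = sqrt(6)/2.
∫_0^4/3 (u')² dx = 243*π^2/32, so ||u'||_L² = 9*sqrt(6)*π/8.
Ratio ||u||_L² / ||u'||_L² = 4/(9*π).
Sharp Poincaré constant on H^1_0(0, 4/3) is C_P = L/π = 4/(3*π), achieved by sin(3*π/4·x).
This is the k = 3 harmonic; the ratio L/(kπ) is strictly less than C_P = L/π, consistent with the sharp inequality ||u||_L² ≤ C_P ||u'||_L².


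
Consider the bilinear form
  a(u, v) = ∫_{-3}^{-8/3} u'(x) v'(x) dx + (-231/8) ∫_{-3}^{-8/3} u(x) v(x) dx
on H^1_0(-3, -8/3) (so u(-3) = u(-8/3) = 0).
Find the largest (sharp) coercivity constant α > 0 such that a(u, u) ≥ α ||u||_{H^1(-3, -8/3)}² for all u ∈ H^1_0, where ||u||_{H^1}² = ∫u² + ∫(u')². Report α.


α = 3*(-77 + 24*π^2)/(8*(1 + 9*π^2))

Coercivity of a(·,·) on H^1_0(-3, -8/3) means a(u, u) ≥ α ||u||_{H^1}² for every u ∈ H^1_0.
The interval has length L = 1/3, and Poincaré/coercivity depend only on L. Here a(u, u) = ∫(u')² + (-231/8)·∫u².
Here c = -231/8 < 0 with |c| < (π/L)² = 9*π^2, so coercivity still holds. The condition a(u,u) ≥ α||u||_{H^1}² reads (1−α)∫(u')² ≥ (α−c)∫u². Any admissible α is ≤ 1 (rapidly oscillating u have ∫u²/∫(u')² → 0), and α = 1 would force 0 ≥ (1−c)∫u², impossible since c < 1; so 1−α > 0. By the sharp Poincaré inequality on H^1_0 of an interval of length L, ∫(u')² ≥ (π/L)²∫u² with equality for the first sine mode sin(π(x−x₀)/L) (x₀ the left endpoint), so the inequality holds for all u iff (1−α)(π/L)² ≥ α − c, i.e. α ≤ ((π/L)² + c)/((π/L)² + 1) = (1 + c(L/π)²)/(1 + (L/π)²). (Direct route, valid since c ≤ 0: Poincaré gives c∫u² ≥ c(L/π)²∫(u')², so a(u,u) ≥ (1 + c(L/π)²)∫(u')², while ||u||_{H^1}² ≤ (1 + (L/π)²)∫(u')²; dividing yields the same α.) With (π/L)² = 9*π^2 and c = -231/8, the largest admissible constant is α = ((π/L)² + c)/((π/L)² + 1).
Simplifying, α = 3*(-77 + 24*π^2)/(8*(1 + 9*π^2)).


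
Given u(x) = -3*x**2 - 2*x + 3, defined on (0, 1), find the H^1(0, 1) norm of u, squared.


||u||_{H^1}^2 = 467/15

The H^1 norm (squared) on an interval (0, L) is
  ||u||_{H^1}^2 = ∫_0^L u(x)^2 dx + ∫_0^L u'(x)^2 dx.
Compute u'(x) = -6*x - 2.
Then u(x)^2 = 9*x**4 + 12*x**3 - 14*x**2 - 12*x + 9 and u'(x)^2 = 36*x**2 + 24*x + 4.
Integrate each monomial from 0 to 1 using ∫_0^1 c·x^n dx = c·1^(n+1)/(n+1):
  ∫_0^1 u(x)^2 dx = ∫_0^1 (9*x^4 + 12*x^3 - 14*x^2 - 12*x + 9) dx. Term by term:
    ∫_0^1 9*x^4 dx = 9/5;  ∫_0^1 12*x^3 dx = 3;  ∫_0^1 -14*x^2 dx = -14/3;
    ∫_0^1 -12*x dx = -6;  ∫_0^1 9 dx = 9.
  Sum: 9/5 + 3 − 14/3 − 6 + 9 = 47/15.
  ∫_0^1 u'(x)^2 dx = ∫_0^1 (36*x^2 + 24*x + 4) dx. Term by term:
    ∫_0^1 36*x^2 dx = 12;  ∫_0^1 24*x dx = 12;  ∫_0^1 4 dx = 4.
  Sum: 12 + 12 + 4 = 28.
Adding: ||u||_{H^1}^2 = 47/15 + 28 = 467/15.


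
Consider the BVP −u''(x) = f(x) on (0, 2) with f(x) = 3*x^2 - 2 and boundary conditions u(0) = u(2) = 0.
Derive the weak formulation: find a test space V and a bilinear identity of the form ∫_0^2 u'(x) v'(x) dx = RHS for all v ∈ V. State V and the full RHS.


V = H^1_0(0, 2) (so v(0) = v(2) = 0); weak form: ∫_0^2 u'v' dx = ∫_0^2 (3*x^2 - 2) v dx for all v ∈ V.

Multiply both sides by a test function v and integrate from 0 to 2:
  ∫_0^2 −u''(x) v(x) dx = ∫_0^2 f(x) v(x) dx.
Integrate the LHS by parts once:
  ∫_0^2 −u'' v dx = −[u'(x) v(x)]_0^2 + ∫_0^2 u'(x) v'(x) dx.
Thus ∫_0^2 u'(x) v'(x) dx = ∫_0^2 f(x) v(x) dx + [u'(x) v(x)]_0^2.
Choose V so that boundary terms are either known or forced to vanish.
u is Dirichlet: u(0) = u(2) = 0. Let V = H^1_0(0, 2); then v(0) = v(2) = 0, and [u' v]_0^2 = 0.
Weak formulation: find u (satisfying any essential BC) such that ∫_0^2 u'(x) v'(x) dx = ∫_0^2 f v dx for all v ∈ V.
Substituting f(x) = 3*x^2 - 2, the right-hand side is ∫_0^2 (3*x^2 - 2) v dx.


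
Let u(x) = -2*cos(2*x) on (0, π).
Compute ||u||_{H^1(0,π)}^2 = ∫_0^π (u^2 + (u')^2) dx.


||u||_{H^1(0,π)}^2 = 10*π

u'(x) = 4*sin(2*x).
Expand u² and (u')² and integrate term by term on (0, π), using: for integers n ≥ 1, ∫_0^π sin²(nx) dx = ∫_0^π cos²(nx) dx = π/2; for n ≠ n', ∫_0^π sin(nx)sin(n'x) dx = ∫_0^π cos(nx)cos(n'x) dx = 0; and by product-to-sum, ∫_0^π sin(nx)cos(n'x) dx = ½∫_0^π [sin((n+n')x) + sin((n−n')x)] dx, which is 0 when n+n' is even and 2n/(n²−n'²) when n+n' is odd (it need not vanish on (0, π)).
  u² squared terms: (-2)²·∫cos(2x)² dx = 4·π/2 = 2*π.
  So ∫_0^π u² dx = 2*π.
  (u')² squared terms: (4)²·∫sin(2x)² dx = 16·π/2 = 8*π.
  So ∫_0^π (u')² dx = 8*π.
||u||_{H^1}^2 = (2*π) + (8*π) = 10*π.


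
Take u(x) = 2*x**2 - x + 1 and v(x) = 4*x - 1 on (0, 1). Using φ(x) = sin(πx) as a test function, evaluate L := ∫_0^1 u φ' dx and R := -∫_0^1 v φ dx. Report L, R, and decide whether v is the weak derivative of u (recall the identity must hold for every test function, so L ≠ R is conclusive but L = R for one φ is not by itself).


LHS = -2/π, RHS = -2/π. Yes, v = u' weakly.

u(x) = 2*x**2 - x + 1, classical derivative u'(x) = 4*x - 1.
φ(x) = sin(πx), so φ'(x) = π*cos(π*x).
Note φ(0) = φ(1) = 0, so the boundary term u·φ vanishes.
LHS = ∫_0^1 u(x) φ'(x) dx = ∫_0^1 (2*π*x^2*cos(π*x) - π*x*cos(π*x) + π*cos(π*x)) dx. Term by term:
  ∫_0^1 π*cos(π*x) dx = 0;  ∫_0^1 -π*x*cos(π*x) dx = 2/π;  ∫_0^1 2*π*x^2*cos(π*x) dx = -4/π.
Sum: 0 + 2/π − 4/π = -2/π.
So LHS = -2/π.
∫_0^1 v(x) φ(x) dx = ∫_0^1 (4*x*sin(π*x) - sin(π*x)) dx. Term by term:
  ∫_0^1 -sin(π*x) dx = -2/π;  ∫_0^1 4*x*sin(π*x) dx = 4/π.
Sum: -2/π + 4/π = 2/π.
So RHS = -∫_0^1 v(x) φ(x) dx = -2/π.
LHS = RHS, so the identity holds for this test φ.
Moreover u is smooth here and v(x) = u'(x) = 4*x - 1 pointwise, so the identity holds for every test function. Hence v is the weak derivative of u.


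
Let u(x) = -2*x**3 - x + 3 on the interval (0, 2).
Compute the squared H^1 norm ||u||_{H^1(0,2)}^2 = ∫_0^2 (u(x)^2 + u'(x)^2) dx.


||u||_{H^1}^2 = 6800/21

The H^1 norm (squared) on an interval (0, L) is
  ||u||_{H^1}^2 = ∫_0^L u(x)^2 dx + ∫_0^L u'(x)^2 dx.
Compute u'(x) = -6*x**2 - 1.
Then u(x)^2 = 4*x**6 + 4*x**4 - 12*x**3 + x**2 - 6*x + 9 and u'(x)^2 = 36*x**4 + 12*x**2 + 1.
Integrate each monomial from 0 to 2 using ∫_0^2 c·x^n dx = c·2^(n+1)/(n+1):
  ∫_0^2 u(x)^2 dx = ∫_0^2 (4*x^6 + 4*x^4 - 12*x^3 + x^2 - 6*x + 9) dx. Term by term:
    ∫_0^2 4*x^6 dx = 512/7;  ∫_0^2 4*x^4 dx = 128/5;  ∫_0^2 -12*x^3 dx = -48;
    ∫_0^2 x^2 dx = 8/3;  ∫_0^2 -6*x dx = -12;  ∫_0^2 9 dx = 18.
  Sum: 512/7 + 128/5 − 48 + 8/3 − 12 + 18 = 6238/105.
  ∫_0^2 u'(x)^2 dx = ∫_0^2 (36*x^4 + 12*x^2 + 1) dx. Term by term:
    ∫_0^2 36*x^4 dx = 1152/5;  ∫_0^2 12*x^2 dx = 32;  ∫_0^2 1 dx = 2.
  Sum: 1152/5 + 32 + 2 = 1322/5.
Adding: ||u||_{H^1}^2 = 6238/105 + 1322/5 = 6800/21.


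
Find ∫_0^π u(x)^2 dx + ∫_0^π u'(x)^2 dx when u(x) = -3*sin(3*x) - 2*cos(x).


||u||_{H^1(0,π)}^2 = 49*π

u'(x) = 2*sin(x) - 9*cos(3*x).
Expand u² and (u')² and integrate term by term on (0, π), using: for integers n ≥ 1, ∫_0^π sin²(nx) dx = ∫_0^π cos²(nx) dx = π/2; for n ≠ n', ∫_0^π sin(nx)sin(n'x) dx = ∫_0^π cos(nx)cos(n'x) dx = 0; and by product-to-sum, ∫_0^π sin(nx)cos(n'x) dx = ½∫_0^π [sin((n+n')x) + sin((n−n')x)] dx, which is 0 when n+n' is even and 2n/(n²−n'²) when n+n' is odd (it need not vanish on (0, π)).
  u² squared terms: (-3)²·∫sin(3x)² dx = 9·π/2 = 9*π/2;  (-2)²·∫cos(x)² dx = 4·π/2 = 2*π.
  u² cross terms: 2·(-3)·(-2)·∫sin(3x)·cos(x) dx = 12·(0) = 0.
  So ∫_0^π u² dx = 9*π/2 + 2*π + 0 = 13*π/2.
  (u')² squared terms: (-9)²·∫cos(3x)² dx = 81·π/2 = 81*π/2;  (2)²·∫sin(x)² dx = 4·π/2 = 2*π.
  (u')² cross terms: 2·(-9)·(2)·∫cos(3x)·sin(x) dx = -36·(0) = 0.
  So ∫_0^π (u')² dx = 81*π/2 + 2*π + 0 = 85*π/2.
||u||_{H^1}^2 = (13*π/2) + (85*π/2) = 49*π.


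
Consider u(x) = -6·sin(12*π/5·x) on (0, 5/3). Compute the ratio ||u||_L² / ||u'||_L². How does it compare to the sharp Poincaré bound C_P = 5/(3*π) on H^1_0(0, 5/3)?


||u||_L² / ||u'||_L² = 5/(12*π) < C_P = 5/(3*π).

u(x) = -6·sin(12*π/5·x), so u'(x) = -72*π*cos(12*π*x/5)/5.
Writing u(x) = A·sin(kπx/L) with A = -6 and k = 4, use ∫_0^L sin²(kπx/L) dx = L/2 and ∫_0^L cos²(kπx/L) dx = L/2.
u² = 36·sin²(12*π/5·x) and (u')² = 5184*π^2/25·cos²(12*π/5·x), and each of sin², cos² integrates to L/2 = 5/6 over (0, 5/3).
∫_0^5/3 u² dx = 30, so ||u||_L² = sqrt(30).
∫_0^5/3 (u')² dx = 864*π^2/5, so ||u'||_L² = 12*sqrt(30)*π/5.
Ratio ||u||_L² / ||u'||_L² = 5/(12*π).
Sharp Poincaré constant on H^1_0(0, 5/3) is C_P = L/π = 5/(3*π), achieved by sin(3*π/5·x).
This is the k = 4 harmonic; the ratio L/(kπ) is strictly less than C_P = L/π, consistent with the sharp inequality ||u||_L² ≤ C_P ||u'||_L².


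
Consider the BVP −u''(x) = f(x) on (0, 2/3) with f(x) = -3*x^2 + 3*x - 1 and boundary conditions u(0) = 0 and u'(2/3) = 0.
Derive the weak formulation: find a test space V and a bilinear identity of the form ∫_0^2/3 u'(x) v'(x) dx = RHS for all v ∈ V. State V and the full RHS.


V = {v ∈ H^1(0, 2/3) : v(0) = 0} (test functions vanish at x = 0 where u is specified); weak form: ∫_0^2/3 u'v' dx = ∫_0^2/3 (-3*x^2 + 3*x - 1) v dx for all v ∈ V.

Multiply both sides by a test function v and integrate from 0 to 2/3:
  ∫_0^2/3 −u''(x) v(x) dx = ∫_0^2/3 f(x) v(x) dx.
Integrate the LHS by parts once:
  ∫_0^2/3 −u'' v dx = −[u'(x) v(x)]_0^2/3 + ∫_0^2/3 u'(x) v'(x) dx.
Thus ∫_0^2/3 u'(x) v'(x) dx = ∫_0^2/3 f(x) v(x) dx + [u'(x) v(x)]_0^2/3.
Choose V so that boundary terms are either known or forced to vanish.
Mixed BC: u(0) = 0 (Dirichlet) and u'(2/3) = 0 (Neumann). Define V = {v ∈ H^1(0, 2/3) : v(0) = 0}. Then [u' v]_0^2/3 = u'(2/3)·v(2/3) − u'(0)·0 = 0.
Weak formulation: find u (satisfying any essential BC) such that ∫_0^2/3 u'(x) v'(x) dx = ∫_0^2/3 f v dx for all v ∈ V (Dirichlet at 0 absorbed into V; the Neumann datum at x = 2/3 is zero, so no boundary term remains).
Substituting f(x) = -3*x^2 + 3*x - 1, the right-hand side is ∫_0^2/3 (-3*x^2 + 3*x - 1) v dx.


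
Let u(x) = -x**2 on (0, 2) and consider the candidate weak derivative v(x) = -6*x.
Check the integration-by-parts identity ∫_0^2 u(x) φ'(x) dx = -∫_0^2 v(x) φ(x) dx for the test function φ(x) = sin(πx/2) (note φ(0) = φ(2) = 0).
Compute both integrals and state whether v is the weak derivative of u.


LHS = 8/π, RHS = 24/π. No, v is not the weak derivative of u.

u(x) = -x**2, classical derivative u'(x) = -2*x.
φ(x) = sin(πx/2), so φ'(x) = π*cos(π*x/2)/2.
Note φ(0) = φ(2) = 0, so the boundary term u·φ vanishes.
LHS = ∫_0^2 u(x) φ'(x) dx = ∫_0^2 (-π*x^2*cos(π*x/2)/2) dx. Term by term:
  ∫_0^2 -π*x^2*cos(π*x/2)/2 dx = 8/π.
So LHS = 8/π.
∫_0^2 v(x) φ(x) dx = ∫_0^2 (-6*x*sin(π*x/2)) dx. Term by term:
  ∫_0^2 -6*x*sin(π*x/2) dx = -24/π.
So RHS = -∫_0^2 v(x) φ(x) dx = 24/π.
LHS − RHS = -16/π ≠ 0, so the identity fails.
(For a valid weak derivative the identity must hold for EVERY test function, in particular this one. The failure shows v is NOT the weak derivative of u.)
Correct weak derivative would be u'(x) = -2*x.


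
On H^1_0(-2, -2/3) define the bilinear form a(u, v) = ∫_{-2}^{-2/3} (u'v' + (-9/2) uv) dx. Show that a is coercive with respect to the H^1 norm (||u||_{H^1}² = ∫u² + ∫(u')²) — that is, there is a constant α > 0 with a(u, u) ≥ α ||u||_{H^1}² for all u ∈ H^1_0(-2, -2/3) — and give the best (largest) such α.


α = 9*(-8 + π^2)/(16 + 9*π^2)

Coercivity of a(·,·) on H^1_0(-2, -2/3) means a(u, u) ≥ α ||u||_{H^1}² for every u ∈ H^1_0.
The interval has length L = 4/3, and Poincaré/coercivity depend only on L. Here a(u, u) = ∫(u')² + (-9/2)·∫u².
Here c = -9/2 < 0 with |c| < (π/L)² = 9*π^2/16, so coercivity still holds. The condition a(u,u) ≥ α||u||_{H^1}² reads (1−α)∫(u')² ≥ (α−c)∫u². Any admissible α is ≤ 1 (rapidly oscillating u have ∫u²/∫(u')² → 0), and α = 1 would force 0 ≥ (1−c)∫u², impossible since c < 1; so 1−α > 0. By the sharp Poincaré inequality on H^1_0 of an interval of length L, ∫(u')² ≥ (π/L)²∫u² with equality for the first sine mode sin(π(x−x₀)/L) (x₀ the left endpoint), so the inequality holds for all u iff (1−α)(π/L)² ≥ α − c, i.e. α ≤ ((π/L)² + c)/((π/L)² + 1) = (1 + c(L/π)²)/(1 + (L/π)²). (Direct route, valid since c ≤ 0: Poincaré gives c∫u² ≥ c(L/π)²∫(u')², so a(u,u) ≥ (1 + c(L/π)²)∫(u')², while ||u||_{H^1}² ≤ (1 + (L/π)²)∫(u')²; dividing yields the same α.) With (π/L)² = 9*π^2/16 and c = -9/2, the largest admissible constant is α = ((π/L)² + c)/((π/L)² + 1).
Simplifying, α = 9*(-8 + π^2)/(16 + 9*π^2).


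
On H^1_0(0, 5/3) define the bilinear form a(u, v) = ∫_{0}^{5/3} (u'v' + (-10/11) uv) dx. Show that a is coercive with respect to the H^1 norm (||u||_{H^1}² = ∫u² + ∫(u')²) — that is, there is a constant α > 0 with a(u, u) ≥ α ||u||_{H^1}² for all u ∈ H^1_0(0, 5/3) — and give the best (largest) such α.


α = (-250 + 99*π^2)/(11*(25 + 9*π^2))

Coercivity of a(·,·) on H^1_0(0, 5/3) means a(u, u) ≥ α ||u||_{H^1}² for every u ∈ H^1_0.
The interval has length L = 5/3, and Poincaré/coercivity depend only on L. Here a(u, u) = ∫(u')² + (-10/11)·∫u².
Here c = -10/11 < 0 with |c| < (π/L)² = 9*π^2/25, so coercivity still holds. The condition a(u,u) ≥ α||u||_{H^1}² reads (1−α)∫(u')² ≥ (α−c)∫u². Any admissible α is ≤ 1 (rapidly oscillating u have ∫u²/∫(u')² → 0), and α = 1 would force 0 ≥ (1−c)∫u², impossible since c < 1; so 1−α > 0. By the sharp Poincaré inequality on H^1_0 of an interval of length L, ∫(u')² ≥ (π/L)²∫u² with equality for the first sine mode sin(π(x−x₀)/L) (x₀ the left endpoint), so the inequality holds for all u iff (1−α)(π/L)² ≥ α − c, i.e. α ≤ ((π/L)² + c)/((π/L)² + 1) = (1 + c(L/π)²)/(1 + (L/π)²). (Direct route, valid since c ≤ 0: Poincaré gives c∫u² ≥ c(L/π)²∫(u')², so a(u,u) ≥ (1 + c(L/π)²)∫(u')², while ||u||_{H^1}² ≤ (1 + (L/π)²)∫(u')²; dividing yields the same α.) With (π/L)² = 9*π^2/25 and c = -10/11, the largest admissible constant is α = ((π/L)² + c)/((π/L)² + 1).
Simplifying, α = (-250 + 99*π^2)/(11*(25 + 9*π^2)).


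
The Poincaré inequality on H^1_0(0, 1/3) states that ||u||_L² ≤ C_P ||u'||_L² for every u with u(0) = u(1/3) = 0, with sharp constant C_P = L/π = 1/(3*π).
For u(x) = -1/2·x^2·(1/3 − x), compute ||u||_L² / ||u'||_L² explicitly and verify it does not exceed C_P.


||u||_L² / ||u'||_L² = sqrt(14)/42 < C_P = 1/(3*π).

u(x) = -1/2·x^2·(1/3 − x), so u'(x) = x*(9*x - 2)/6.
u(x) = -1/2·x^2·(1/3 − x) vanishes at x = 0 and x = 1/3, so u ∈ H^1_0(0, 1/3). Differentiate via the product rule and integrate the resulting polynomials term by term.
  ∫_0^1/3 u² dx = ∫_0^1/3 (x^6/4 - x^5/6 + x^4/36) dx. Term by term:
    ∫_0^1/3 x^6/4 dx = 1/61236;  ∫_0^1/3 -x^5/6 dx = -1/26244;  ∫_0^1/3 x^4/36 dx = 1/43740.
  Sum: 1/61236 − 1/26244 + 1/43740 = 1/918540.
  ∫_0^1/3 (u')² dx = ∫_0^1/3 (9*x^4/4 - x^3 + x^2/9) dx. Term by term:
    ∫_0^1/3 9*x^4/4 dx = 1/540;  ∫_0^1/3 -x^3 dx = -1/324;  ∫_0^1/3 x^2/9 dx = 1/729.
  Sum: 1/540 − 1/324 + 1/729 = 1/7290.
∫_0^1/3 u² dx = 1/918540, so ||u||_L² = sqrt(35)/5670.
∫_0^1/3 (u')² dx = 1/7290, so ||u'||_L² = sqrt(10)/270.
Ratio ||u||_L² / ||u'||_L² = sqrt(14)/42.
Sharp Poincaré constant on H^1_0(0, 1/3) is C_P = L/π = 1/(3*π), achieved by sin(3*π·x).
A polynomial bump cannot attain the sharp Poincaré constant (only the first sine eigenfunction does), so the ratio is strictly less than C_P, consistent with ||u||_L² ≤ C_P ||u'||_L².


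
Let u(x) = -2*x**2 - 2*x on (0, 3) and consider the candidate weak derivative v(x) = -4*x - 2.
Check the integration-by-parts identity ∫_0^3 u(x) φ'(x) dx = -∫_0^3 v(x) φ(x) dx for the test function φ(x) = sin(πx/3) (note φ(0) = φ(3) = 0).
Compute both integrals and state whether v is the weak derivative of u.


LHS = 48/π, RHS = 48/π. Yes, v = u' weakly.

u(x) = -2*x**2 - 2*x, classical derivative u'(x) = -4*x - 2.
φ(x) = sin(πx/3), so φ'(x) = π*cos(π*x/3)/3.
Note φ(0) = φ(3) = 0, so the boundary term u·φ vanishes.
LHS = ∫_0^3 u(x) φ'(x) dx = ∫_0^3 (-2*π*x^2*cos(π*x/3)/3 - 2*π*x*cos(π*x/3)/3) dx. Term by term:
  ∫_0^3 -2*π*x*cos(π*x/3)/3 dx = 12/π;  ∫_0^3 -2*π*x^2*cos(π*x/3)/3 dx = 36/π.
Sum: 12/π + 36/π = 48/π.
So LHS = 48/π.
∫_0^3 v(x) φ(x) dx = ∫_0^3 (-4*x*sin(π*x/3) - 2*sin(π*x/3)) dx. Term by term:
  ∫_0^3 -2*sin(π*x/3) dx = -12/π;  ∫_0^3 -4*x*sin(π*x/3) dx = -36/π.
Sum: -12/π − 36/π = -48/π.
So RHS = -∫_0^3 v(x) φ(x) dx = 48/π.
LHS = RHS, so the identity holds for this test φ.
Moreover u is smooth here and v(x) = u'(x) = -4*x - 2 pointwise, so the identity holds for every test function. Hence v is the weak derivative of u.


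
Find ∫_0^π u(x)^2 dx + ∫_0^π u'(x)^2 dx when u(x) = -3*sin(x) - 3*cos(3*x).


||u||_{H^1(0,π)}^2 = 54*π

u'(x) = 9*sin(3*x) - 3*cos(x).
Expand u² and (u')² and integrate term by term on (0, π), using: for integers n ≥ 1, ∫_0^π sin²(nx) dx = ∫_0^π cos²(nx) dx = π/2; for n ≠ n', ∫_0^π sin(nx)sin(n'x) dx = ∫_0^π cos(nx)cos(n'x) dx = 0; and by product-to-sum, ∫_0^π sin(nx)cos(n'x) dx = ½∫_0^π [sin((n+n')x) + sin((n−n')x)] dx, which is 0 when n+n' is even and 2n/(n²−n'²) when n+n' is odd (it need not vanish on (0, π)).
  u² squared terms: (-3)²·∫cos(3x)² dx = 9·π/2 = 9*π/2;  (-3)²·∫sin(x)² dx = 9·π/2 = 9*π/2.
  u² cross terms: 2·(-3)·(-3)·∫cos(3x)·sin(x) dx = 18·(0) = 0.
  So ∫_0^π u² dx = 9*π/2 + 9*π/2 + 0 = 9*π.
  (u')² squared terms: (-3)²·∫cos(x)² dx = 9·π/2 = 9*π/2;  (9)²·∫sin(3x)² dx = 81·π/2 = 81*π/2.
  (u')² cross terms: 2·(-3)·(9)·∫cos(x)·sin(3x) dx = -54·(0) = 0.
  So ∫_0^π (u')² dx = 9*π/2 + 81*π/2 + 0 = 45*π.
||u||_{H^1}^2 = (9*π) + (45*π) = 54*π.


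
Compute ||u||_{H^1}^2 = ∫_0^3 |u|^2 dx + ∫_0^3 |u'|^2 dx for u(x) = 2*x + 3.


||u||_{H^1}^2 = 129

The H^1 norm (squared) on an interval (0, L) is
  ||u||_{H^1}^2 = ∫_0^L u(x)^2 dx + ∫_0^L u'(x)^2 dx.
Compute u'(x) = 2.
Then u(x)^2 = 4*x**2 + 12*x + 9 and u'(x)^2 = 4.
Integrate each monomial from 0 to 3 using ∫_0^3 c·x^n dx = c·3^(n+1)/(n+1):
  ∫_0^3 u(x)^2 dx = ∫_0^3 (4*x^2 + 12*x + 9) dx. Term by term:
    ∫_0^3 4*x^2 dx = 36;  ∫_0^3 12*x dx = 54;  ∫_0^3 9 dx = 27.
  Sum: 36 + 54 + 27 = 117.
  ∫_0^3 u'(x)^2 dx = ∫_0^3 (4) dx. Term by term:
    ∫_0^3 4 dx = 12.
Adding: ||u||_{H^1}^2 = 117 + 12 = 129.


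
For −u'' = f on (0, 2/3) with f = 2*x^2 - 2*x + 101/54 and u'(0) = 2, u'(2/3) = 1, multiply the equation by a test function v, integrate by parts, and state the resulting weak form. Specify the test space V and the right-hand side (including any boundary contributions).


V = H^1(0, 2/3) (v unrestricted at boundary; u is determined up to an additive constant); weak form: ∫_0^2/3 u'v' dx = ∫_0^2/3 (2*x^2 - 2*x + 101/54) v dx + v(2/3) − 2·v(0) for all v ∈ V.

Multiply both sides by a test function v and integrate from 0 to 2/3:
  ∫_0^2/3 −u''(x) v(x) dx = ∫_0^2/3 f(x) v(x) dx.
Integrate the LHS by parts once:
  ∫_0^2/3 −u'' v dx = −[u'(x) v(x)]_0^2/3 + ∫_0^2/3 u'(x) v'(x) dx.
Thus ∫_0^2/3 u'(x) v'(x) dx = ∫_0^2/3 f(x) v(x) dx + [u'(x) v(x)]_0^2/3.
Choose V so that boundary terms are either known or forced to vanish.
u has inhomogeneous Neumann u'(0) = 2, u'(2/3) = 1. [u' v]_0^2/3 = (1)·v(2/3) − (2)·v(0) = v(2/3) − 2·v(0). Take V = H^1(0, 2/3); boundary term becomes part of RHS.
Weak formulation: find u (satisfying any essential BC) such that ∫_0^2/3 u'(x) v'(x) dx = ∫_0^2/3 f v dx + v(2/3) − 2·v(0) for all v ∈ V (Neumann data are natural BCs: they enter the RHS as boundary terms).
Substituting f(x) = 2*x^2 - 2*x + 101/54, the right-hand side is ∫_0^2/3 (2*x^2 - 2*x + 101/54) v dx + v(2/3) − 2·v(0).
Compatibility check (pure Neumann): taking v ≡ 1 ∈ V gives 0 = ∫_0^2/3 f dx + (1) − (2), i.e. ∫_0^2/3 f dx must equal u'(0) − u'(2/3) = 1. Indeed ∫_0^2/3 (2*x^2 - 2*x + 101/54) dx = 1, so the data are compatible. The solution is then unique only up to an additive constant (fix it e.g. by requiring ∫_0^2/3 u dx = 0).


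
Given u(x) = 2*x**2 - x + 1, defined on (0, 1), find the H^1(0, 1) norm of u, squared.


||u||_{H^1}^2 = 19/5

The H^1 norm (squared) on an interval (0, L) is
  ||u||_{H^1}^2 = ∫_0^L u(x)^2 dx + ∫_0^L u'(x)^2 dx.
Compute u'(x) = 4*x - 1.
Then u(x)^2 = 4*x**4 - 4*x**3 + 5*x**2 - 2*x + 1 and u'(x)^2 = 16*x**2 - 8*x + 1.
Integrate each monomial from 0 to 1 using ∫_0^1 c·x^n dx = c·1^(n+1)/(n+1):
  ∫_0^1 u(x)^2 dx = ∫_0^1 (4*x^4 - 4*x^3 + 5*x^2 - 2*x + 1) dx. Term by term:
    ∫_0^1 4*x^4 dx = 4/5;  ∫_0^1 -4*x^3 dx = -1;  ∫_0^1 5*x^2 dx = 5/3;
    ∫_0^1 -2*x dx = -1;  ∫_0^1 1 dx = 1.
  Sum: 4/5 − 1 + 5/3 − 1 + 1 = 22/15.
  ∫_0^1 u'(x)^2 dx = ∫_0^1 (16*x^2 - 8*x + 1) dx. Term by term:
    ∫_0^1 16*x^2 dx = 16/3;  ∫_0^1 -8*x dx = -4;  ∫_0^1 1 dx = 1.
  Sum: 16/3 − 4 + 1 = 7/3.
Adding: ||u||_{H^1}^2 = 22/15 + 7/3 = 19/5.


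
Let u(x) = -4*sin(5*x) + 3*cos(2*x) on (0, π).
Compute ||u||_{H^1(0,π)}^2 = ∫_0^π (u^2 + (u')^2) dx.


||u||_{H^1(0,π)}^2 = -400/7 + 461*π/2

u'(x) = -6*sin(2*x) - 20*cos(5*x).
Expand u² and (u')² and integrate term by term on (0, π), using: for integers n ≥ 1, ∫_0^π sin²(nx) dx = ∫_0^π cos²(nx) dx = π/2; for n ≠ n', ∫_0^π sin(nx)sin(n'x) dx = ∫_0^π cos(nx)cos(n'x) dx = 0; and by product-to-sum, ∫_0^π sin(nx)cos(n'x) dx = ½∫_0^π [sin((n+n')x) + sin((n−n')x)] dx, which is 0 when n+n' is even and 2n/(n²−n'²) when n+n' is odd (it need not vanish on (0, π)).
  u² squared terms: (-4)²·∫sin(5x)² dx = 16·π/2 = 8*π;  (3)²·∫cos(2x)² dx = 9·π/2 = 9*π/2.
  u² cross terms: 2·(-4)·(3)·∫sin(5x)·cos(2x) dx = -24·(10/21) = -80/7.
  So ∫_0^π u² dx = 8*π + 9*π/2 − 80/7 = -80/7 + 25*π/2.
  (u')² squared terms: (-20)²·∫cos(5x)² dx = 400·π/2 = 200*π;  (-6)²·∫sin(2x)² dx = 36·π/2 = 18*π.
  (u')² cross terms: 2·(-20)·(-6)·∫cos(5x)·sin(2x) dx = 240·(-4/21) = -320/7.
  So ∫_0^π (u')² dx = 200*π + 18*π − 320/7 = -320/7 + 218*π.
||u||_{H^1}^2 = (-80/7 + 25*π/2) + (-320/7 + 218*π) = -400/7 + 461*π/2.


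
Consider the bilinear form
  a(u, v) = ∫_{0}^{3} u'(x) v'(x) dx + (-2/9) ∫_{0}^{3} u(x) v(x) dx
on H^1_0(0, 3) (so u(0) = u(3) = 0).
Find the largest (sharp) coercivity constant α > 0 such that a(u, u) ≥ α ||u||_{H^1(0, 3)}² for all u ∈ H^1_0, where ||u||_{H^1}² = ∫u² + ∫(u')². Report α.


α = (-2 + π^2)/(9 + π^2)

Coercivity of a(·,·) on H^1_0(0, 3) means a(u, u) ≥ α ||u||_{H^1}² for every u ∈ H^1_0.
The interval has length L = 3, and Poincaré/coercivity depend only on L. Here a(u, u) = ∫(u')² + (-2/9)·∫u².
Here c = -2/9 < 0 with |c| < (π/L)² = π^2/9, so coercivity still holds. The condition a(u,u) ≥ α||u||_{H^1}² reads (1−α)∫(u')² ≥ (α−c)∫u². Any admissible α is ≤ 1 (rapidly oscillating u have ∫u²/∫(u')² → 0), and α = 1 would force 0 ≥ (1−c)∫u², impossible since c < 1; so 1−α > 0. By the sharp Poincaré inequality on H^1_0 of an interval of length L, ∫(u')² ≥ (π/L)²∫u² with equality for the first sine mode sin(π(x−x₀)/L) (x₀ the left endpoint), so the inequality holds for all u iff (1−α)(π/L)² ≥ α − c, i.e. α ≤ ((π/L)² + c)/((π/L)² + 1) = (1 + c(L/π)²)/(1 + (L/π)²). (Direct route, valid since c ≤ 0: Poincaré gives c∫u² ≥ c(L/π)²∫(u')², so a(u,u) ≥ (1 + c(L/π)²)∫(u')², while ||u||_{H^1}² ≤ (1 + (L/π)²)∫(u')²; dividing yields the same α.) With (π/L)² = π^2/9 and c = -2/9, the largest admissible constant is α = ((π/L)² + c)/((π/L)² + 1).
Simplifying, α = (-2 + π^2)/(9 + π^2).


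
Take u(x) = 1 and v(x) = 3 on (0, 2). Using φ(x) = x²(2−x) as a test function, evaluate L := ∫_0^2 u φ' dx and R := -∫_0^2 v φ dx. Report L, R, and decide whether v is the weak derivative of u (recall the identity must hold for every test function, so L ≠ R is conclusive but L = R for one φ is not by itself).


LHS = 0, RHS = -4. No, v is not the weak derivative of u.

u(x) = 1, classical derivative u'(x) = 0.
φ(x) = x²(2−x), so φ'(x) = x*(4 - 3*x).
Note φ(0) = φ(2) = 0, so the boundary term u·φ vanishes.
LHS = ∫_0^2 u(x) φ'(x) dx = ∫_0^2 (-3*x^2 + 4*x) dx. Term by term:
  ∫_0^2 -3*x^2 dx = -8;  ∫_0^2 4*x dx = 8.
Sum: -8 + 8 = 0.
So LHS = 0.
∫_0^2 v(x) φ(x) dx = ∫_0^2 (-3*x^3 + 6*x^2) dx. Term by term:
  ∫_0^2 -3*x^3 dx = -12;  ∫_0^2 6*x^2 dx = 16.
Sum: -12 + 16 = 4.
So RHS = -∫_0^2 v(x) φ(x) dx = -4.
LHS − RHS = 4 ≠ 0, so the identity fails.
(For a valid weak derivative the identity must hold for EVERY test function, in particular this one. The failure shows v is NOT the weak derivative of u.)
Correct weak derivative would be u'(x) = 0.


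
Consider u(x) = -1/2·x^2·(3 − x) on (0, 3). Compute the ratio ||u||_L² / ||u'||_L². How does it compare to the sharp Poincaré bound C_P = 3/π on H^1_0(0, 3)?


||u||_L² / ||u'||_L² = 3*sqrt(14)/14 < C_P = 3/π.

u(x) = -1/2·x^2·(3 − x), so u'(x) = 3*x*(x - 2)/2.
u(x) = -1/2·x^2·(3 − x) vanishes at x = 0 and x = 3, so u ∈ H^1_0(0, 3). Differentiate via the product rule and integrate the resulting polynomials term by term.
  ∫_0^3 u² dx = ∫_0^3 (x^6/4 - 3*x^5/2 + 9*x^4/4) dx. Term by term:
    ∫_0^3 x^6/4 dx = 2187/28;  ∫_0^3 -3*x^5/2 dx = -729/4;  ∫_0^3 9*x^4/4 dx = 2187/20.
  Sum: 2187/28 − 729/4 + 2187/20 = 729/140.
  ∫_0^3 (u')² dx = ∫_0^3 (9*x^4/4 - 9*x^3 + 9*x^2) dx. Term by term:
    ∫_0^3 9*x^4/4 dx = 2187/20;  ∫_0^3 -9*x^3 dx = -729/4;  ∫_0^3 9*x^2 dx = 81.
  Sum: 2187/20 − 729/4 + 81 = 81/10.
∫_0^3 u² dx = 729/140, so ||u||_L² = 27*sqrt(35)/70.
∫_0^3 (u')² dx = 81/10, so ||u'||_L² = 9*sqrt(10)/10.
Ratio ||u||_L² / ||u'||_L² = 3*sqrt(14)/14.
Sharp Poincaré constant on H^1_0(0, 3) is C_P = L/π = 3/π, achieved by sin(π/3·x).
A polynomial bump cannot attain the sharp Poincaré constant (only the first sine eigenfunction does), so the ratio is strictly less than C_P, consistent with ||u||_L² ≤ C_P ||u'||_L².


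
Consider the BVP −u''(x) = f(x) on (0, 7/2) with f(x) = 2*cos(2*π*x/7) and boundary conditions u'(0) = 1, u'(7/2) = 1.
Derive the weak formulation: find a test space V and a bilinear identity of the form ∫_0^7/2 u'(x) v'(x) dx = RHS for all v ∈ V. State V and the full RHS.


V = H^1(0, 7/2) (v unrestricted at boundary; u is determined up to an additive constant); weak form: ∫_0^7/2 u'v' dx = ∫_0^7/2 (2*cos(2*π*x/7)) v dx + v(7/2) − v(0) for all v ∈ V.

Multiply both sides by a test function v and integrate from 0 to 7/2:
  ∫_0^7/2 −u''(x) v(x) dx = ∫_0^7/2 f(x) v(x) dx.
Integrate the LHS by parts once:
  ∫_0^7/2 −u'' v dx = −[u'(x) v(x)]_0^7/2 + ∫_0^7/2 u'(x) v'(x) dx.
Thus ∫_0^7/2 u'(x) v'(x) dx = ∫_0^7/2 f(x) v(x) dx + [u'(x) v(x)]_0^7/2.
Choose V so that boundary terms are either known or forced to vanish.
u has inhomogeneous Neumann u'(0) = 1, u'(7/2) = 1. [u' v]_0^7/2 = (1)·v(7/2) − (1)·v(0) = v(7/2) − v(0). Take V = H^1(0, 7/2); boundary term becomes part of RHS.
Weak formulation: find u (satisfying any essential BC) such that ∫_0^7/2 u'(x) v'(x) dx = ∫_0^7/2 f v dx + v(7/2) − v(0) for all v ∈ V (Neumann data are natural BCs: they enter the RHS as boundary terms).
Substituting f(x) = 2*cos(2*π*x/7), the right-hand side is ∫_0^7/2 (2*cos(2*π*x/7)) v dx + v(7/2) − v(0).
Compatibility check (pure Neumann): taking v ≡ 1 ∈ V gives 0 = ∫_0^7/2 f dx + (1) − (1), i.e. ∫_0^7/2 f dx must equal u'(0) − u'(7/2) = 0. Indeed ∫_0^7/2 (2*cos(2*π*x/7)) dx = 0, so the data are compatible. The solution is then unique only up to an additive constant (fix it e.g. by requiring ∫_0^7/2 u dx = 0).


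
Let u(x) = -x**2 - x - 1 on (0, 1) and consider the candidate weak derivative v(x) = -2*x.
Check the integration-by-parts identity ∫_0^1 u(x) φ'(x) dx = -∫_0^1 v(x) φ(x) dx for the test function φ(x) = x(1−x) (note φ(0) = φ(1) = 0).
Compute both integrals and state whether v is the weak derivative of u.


LHS = 1/3, RHS = 1/6. No, v is not the weak derivative of u.

u(x) = -x**2 - x - 1, classical derivative u'(x) = -2*x - 1.
φ(x) = x(1−x), so φ'(x) = 1 - 2*x.
Note φ(0) = φ(1) = 0, so the boundary term u·φ vanishes.
LHS = ∫_0^1 u(x) φ'(x) dx = ∫_0^1 (2*x^3 + x^2 + x - 1) dx. Term by term:
  ∫_0^1 2*x^3 dx = 1/2;  ∫_0^1 x^2 dx = 1/3;  ∫_0^1 x dx = 1/2;
  ∫_0^1 -1 dx = -1.
Sum: 1/2 + 1/3 + 1/2 − 1 = 1/3.
So LHS = 1/3.
∫_0^1 v(x) φ(x) dx = ∫_0^1 (2*x^3 - 2*x^2) dx. Term by term:
  ∫_0^1 2*x^3 dx = 1/2;  ∫_0^1 -2*x^2 dx = -2/3.
Sum: 1/2 − 2/3 = -1/6.
So RHS = -∫_0^1 v(x) φ(x) dx = 1/6.
LHS − RHS = 1/6 ≠ 0, so the identity fails.
(For a valid weak derivative the identity must hold for EVERY test function, in particular this one. The failure shows v is NOT the weak derivative of u.)
Correct weak derivative would be u'(x) = -2*x - 1.


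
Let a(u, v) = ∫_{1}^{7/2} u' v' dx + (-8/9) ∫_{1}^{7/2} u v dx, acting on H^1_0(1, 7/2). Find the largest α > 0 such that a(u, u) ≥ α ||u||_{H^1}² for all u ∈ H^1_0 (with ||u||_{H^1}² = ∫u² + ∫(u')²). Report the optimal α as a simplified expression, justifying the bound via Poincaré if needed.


α = 4*(-50 + 9*π^2)/(9*(25 + 4*π^2))

Coercivity of a(·,·) on H^1_0(1, 7/2) means a(u, u) ≥ α ||u||_{H^1}² for every u ∈ H^1_0.
The interval has length L = 5/2, and Poincaré/coercivity depend only on L. Here a(u, u) = ∫(u')² + (-8/9)·∫u².
Here c = -8/9 < 0 with |c| < (π/L)² = 4*π^2/25, so coercivity still holds. The condition a(u,u) ≥ α||u||_{H^1}² reads (1−α)∫(u')² ≥ (α−c)∫u². Any admissible α is ≤ 1 (rapidly oscillating u have ∫u²/∫(u')² → 0), and α = 1 would force 0 ≥ (1−c)∫u², impossible since c < 1; so 1−α > 0. By the sharp Poincaré inequality on H^1_0 of an interval of length L, ∫(u')² ≥ (π/L)²∫u² with equality for the first sine mode sin(π(x−x₀)/L) (x₀ the left endpoint), so the inequality holds for all u iff (1−α)(π/L)² ≥ α − c, i.e. α ≤ ((π/L)² + c)/((π/L)² + 1) = (1 + c(L/π)²)/(1 + (L/π)²). (Direct route, valid since c ≤ 0: Poincaré gives c∫u² ≥ c(L/π)²∫(u')², so a(u,u) ≥ (1 + c(L/π)²)∫(u')², while ||u||_{H^1}² ≤ (1 + (L/π)²)∫(u')²; dividing yields the same α.) With (π/L)² = 4*π^2/25 and c = -8/9, the largest admissible constant is α = ((π/L)² + c)/((π/L)² + 1).
Simplifying, α = 4*(-50 + 9*π^2)/(9*(25 + 4*π^2)).
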